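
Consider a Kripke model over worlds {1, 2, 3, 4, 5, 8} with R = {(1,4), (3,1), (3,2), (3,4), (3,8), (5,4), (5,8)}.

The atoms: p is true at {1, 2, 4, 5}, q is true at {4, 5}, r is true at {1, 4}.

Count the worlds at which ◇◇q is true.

1

1: successors {4}; ◇q there: 4:F. ✗
2: no successors, so ◇◇q fails. ✗
3: successors {1, 2, 4, 8}; ◇q there: 1:T, 2:F, 4:F, 8:F. ✓
4: no successors, so ◇◇q fails. ✗
5: successors {4, 8}; ◇q there: 4:F, 8:F. ✗
8: no successors, so ◇◇q fails. ✗
Satisfying worlds: {3}.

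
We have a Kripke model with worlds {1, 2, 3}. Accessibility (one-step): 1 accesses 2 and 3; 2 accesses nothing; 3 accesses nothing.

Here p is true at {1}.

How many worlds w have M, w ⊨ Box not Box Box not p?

2

1: successors {2, 3}; not Box Box not p there: 2:F, 3:F. ✗
2: no successors, so Box not Box Box not p holds vacuously. ✓
3: no successors, so Box not Box Box not p holds vacuously. ✓
Satisfying worlds: {2, 3}.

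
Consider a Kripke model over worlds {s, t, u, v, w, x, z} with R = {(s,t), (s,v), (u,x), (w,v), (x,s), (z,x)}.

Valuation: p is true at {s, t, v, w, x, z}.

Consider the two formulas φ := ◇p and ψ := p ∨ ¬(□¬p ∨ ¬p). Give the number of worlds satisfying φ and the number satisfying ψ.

For ◇p:
s: successors {t, v}; p there: t:T, v:T. ✓
t: no successors, so ◇p fails. ✗
u: successors {x}; p there: x:T. ✓
v: no successors, so ◇p fails. ✗
w: successors {v}; p there: v:T. ✓
x: successors {s}; p there: s:T. ✓
z: successors {x}; p there: x:T. ✓
— 5 worlds.
For p ∨ ¬(□¬p ∨ ¬p):
s: p is T, ¬(□¬p ∨ ¬p) is T. ✓
t: p is T, ¬(□¬p ∨ ¬p) is F. ✓
u: p is F, ¬(□¬p ∨ ¬p) is F. ✗
v: p is T, ¬(□¬p ∨ ¬p) is F. ✓
w: p is T, ¬(□¬p ∨ ¬p) is T. ✓
x: p is T, ¬(□¬p ∨ ¬p) is T. ✓
z: p is T, ¬(□¬p ∨ ¬p) is T. ✓
— 6 worlds.

5 and 6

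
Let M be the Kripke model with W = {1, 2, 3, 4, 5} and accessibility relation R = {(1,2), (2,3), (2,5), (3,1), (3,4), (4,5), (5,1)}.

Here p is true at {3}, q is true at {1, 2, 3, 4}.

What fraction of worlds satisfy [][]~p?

4/5

1: successors {2}; []~p there: 2:F. ✗
2: successors {3, 5}; []~p there: 3:T, 5:T. ✓
3: successors {1, 4}; []~p there: 1:T, 4:T. ✓
4: successors {5}; []~p there: 5:T. ✓
5: successors {1}; []~p there: 1:T. ✓
That's 4 of 5 worlds, so 4/5.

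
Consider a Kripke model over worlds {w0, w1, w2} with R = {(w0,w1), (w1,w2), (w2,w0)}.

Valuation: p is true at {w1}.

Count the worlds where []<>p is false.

2

w0: successors {w1}; <>p there: w1:F. ✗
w1: successors {w2}; <>p there: w2:F. ✗
w2: successors {w0}; <>p there: w0:T. ✓
Satisfying worlds: {w2}.
So []<>p fails at the other 2 worlds.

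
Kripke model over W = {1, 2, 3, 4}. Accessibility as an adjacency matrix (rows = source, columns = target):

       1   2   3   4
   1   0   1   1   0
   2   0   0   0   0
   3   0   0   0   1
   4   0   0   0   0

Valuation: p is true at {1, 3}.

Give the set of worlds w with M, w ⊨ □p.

1: successors {2, 3}; p there: 2:F, 3:T. ✗
2: no successors, so □p holds vacuously. ✓
3: successors {4}; p there: 4:F. ✗
4: no successors, so □p holds vacuously. ✓

{2, 4}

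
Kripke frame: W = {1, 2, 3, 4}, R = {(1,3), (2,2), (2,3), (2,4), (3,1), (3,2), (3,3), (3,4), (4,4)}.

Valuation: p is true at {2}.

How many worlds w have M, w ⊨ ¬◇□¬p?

1

1: ◇□¬p is F. ✓
2: ◇□¬p is T. ✗
3: ◇□¬p is T. ✗
4: ◇□¬p is T. ✗
Satisfying worlds: {1}.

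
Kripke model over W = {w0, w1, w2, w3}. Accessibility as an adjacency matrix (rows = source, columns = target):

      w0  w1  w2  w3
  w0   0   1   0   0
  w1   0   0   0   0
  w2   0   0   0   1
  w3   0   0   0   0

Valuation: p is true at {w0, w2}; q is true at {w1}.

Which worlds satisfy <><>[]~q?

w0: successors {w1}; <>[]~q there: w1:F. ✗
w1: no successors, so <><>[]~q fails. ✗
w2: successors {w3}; <>[]~q there: w3:F. ✗
w3: no successors, so <><>[]~q fails. ✗

∅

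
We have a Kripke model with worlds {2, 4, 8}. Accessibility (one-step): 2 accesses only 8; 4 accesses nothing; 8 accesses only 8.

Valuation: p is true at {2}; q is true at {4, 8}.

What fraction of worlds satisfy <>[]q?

2: successors {8}; []q there: 8:T. ✓
4: no successors, so <>[]q fails. ✗
8: successors {8}; []q there: 8:T. ✓
That's 2 of 3 worlds, so 2/3.

2/3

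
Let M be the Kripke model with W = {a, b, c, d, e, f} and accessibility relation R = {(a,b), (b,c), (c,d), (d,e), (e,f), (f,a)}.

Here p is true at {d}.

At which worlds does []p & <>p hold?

{c}

a: []p is F, <>p is F. ✗
b: []p is F, <>p is F. ✗
c: []p is T, <>p is T. ✓
d: []p is F, <>p is F. ✗
e: []p is F, <>p is F. ✗
f: []p is F, <>p is F. ✗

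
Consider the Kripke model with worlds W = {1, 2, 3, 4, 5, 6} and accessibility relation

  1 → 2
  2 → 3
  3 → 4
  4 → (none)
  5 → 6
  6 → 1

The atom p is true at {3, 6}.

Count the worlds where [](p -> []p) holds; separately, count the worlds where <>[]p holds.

For [](p -> []p):
1: successors {2}; p -> []p there: 2:T. ✓
2: successors {3}; p -> []p there: 3:F. ✗
3: successors {4}; p -> []p there: 4:T. ✓
4: no successors, so [](p -> []p) holds vacuously. ✓
5: successors {6}; p -> []p there: 6:F. ✗
6: successors {1}; p -> []p there: 1:T. ✓
— 4 worlds.
For <>[]p:
1: successors {2}; []p there: 2:T. ✓
2: successors {3}; []p there: 3:F. ✗
3: successors {4}; []p there: 4:T. ✓
4: no successors, so <>[]p fails. ✗
5: successors {6}; []p there: 6:F. ✗
6: successors {1}; []p there: 1:F. ✗
— 2 worlds.

4 and 2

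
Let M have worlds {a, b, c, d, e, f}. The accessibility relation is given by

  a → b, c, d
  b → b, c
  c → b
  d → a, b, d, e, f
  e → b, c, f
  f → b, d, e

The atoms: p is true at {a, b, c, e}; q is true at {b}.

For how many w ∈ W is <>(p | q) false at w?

0

a: successors {b, c, d}; p | q there: b:T, c:T, d:F. ✓
b: successors {b, c}; p | q there: b:T, c:T. ✓
c: successors {b}; p | q there: b:T. ✓
d: successors {a, b, d, e, f}; p | q there: a:T, b:T, d:F, e:T, f:F. ✓
e: successors {b, c, f}; p | q there: b:T, c:T, f:F. ✓
f: successors {b, d, e}; p | q there: b:T, d:F, e:T. ✓
Satisfying worlds: {a, b, c, d, e, f}.
So <>(p | q) fails at the other 0 worlds.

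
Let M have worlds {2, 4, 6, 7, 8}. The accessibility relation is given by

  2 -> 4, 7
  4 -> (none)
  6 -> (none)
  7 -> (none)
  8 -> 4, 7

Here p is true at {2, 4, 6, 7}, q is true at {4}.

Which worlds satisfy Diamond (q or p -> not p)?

2: successors {4, 7}; q or p -> not p there: 4:F, 7:F. ✗
4: no successors, so Diamond (q or p -> not p) fails. ✗
6: no successors, so Diamond (q or p -> not p) fails. ✗
7: no successors, so Diamond (q or p -> not p) fails. ✗
8: successors {4, 7}; q or p -> not p there: 4:F, 7:F. ✗

∅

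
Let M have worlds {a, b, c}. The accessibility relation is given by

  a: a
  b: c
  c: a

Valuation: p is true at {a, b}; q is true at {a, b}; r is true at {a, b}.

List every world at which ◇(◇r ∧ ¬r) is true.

a: successors {a}; ◇r ∧ ¬r there: a:F. ✗
b: successors {c}; ◇r ∧ ¬r there: c:T. ✓
c: successors {a}; ◇r ∧ ¬r there: a:F. ✗

{b}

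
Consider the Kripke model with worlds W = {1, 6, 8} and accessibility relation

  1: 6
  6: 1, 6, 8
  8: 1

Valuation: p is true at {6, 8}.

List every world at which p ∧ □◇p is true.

1: p is F, □◇p is T. ✗
6: p is T, □◇p is F. ✗
8: p is T, □◇p is T. ✓

{8}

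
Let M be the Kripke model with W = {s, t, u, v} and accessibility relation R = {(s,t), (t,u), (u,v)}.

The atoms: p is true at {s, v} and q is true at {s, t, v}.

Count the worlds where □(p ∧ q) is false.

s: successors {t}; p ∧ q there: t:F. ✗
t: successors {u}; p ∧ q there: u:F. ✗
u: successors {v}; p ∧ q there: v:T. ✓
v: no successors, so □(p ∧ q) holds vacuously. ✓
Satisfying worlds: {u, v}.
So □(p ∧ q) fails at the other 2 worlds.

2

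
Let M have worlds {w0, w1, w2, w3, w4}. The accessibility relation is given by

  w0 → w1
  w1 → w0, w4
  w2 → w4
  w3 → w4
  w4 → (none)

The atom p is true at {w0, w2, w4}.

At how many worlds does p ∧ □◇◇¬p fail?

w0: p is T, □◇◇¬p is T. ✓
w1: p is F, □◇◇¬p is F. ✗
w2: p is T, □◇◇¬p is F. ✗
w3: p is F, □◇◇¬p is F. ✗
w4: p is T, □◇◇¬p is T. ✓
Satisfying worlds: {w0, w4}.
So p ∧ □◇◇¬p fails at the other 3 worlds.

3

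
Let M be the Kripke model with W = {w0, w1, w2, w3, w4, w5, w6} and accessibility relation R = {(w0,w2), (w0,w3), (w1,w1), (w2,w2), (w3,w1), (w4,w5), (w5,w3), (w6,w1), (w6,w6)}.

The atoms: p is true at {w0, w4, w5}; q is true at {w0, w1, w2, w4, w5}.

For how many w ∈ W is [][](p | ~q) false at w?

6

w0: successors {w2, w3}; [](p | ~q) there: w2:F, w3:F. ✗
w1: successors {w1}; [](p | ~q) there: w1:F. ✗
w2: successors {w2}; [](p | ~q) there: w2:F. ✗
w3: successors {w1}; [](p | ~q) there: w1:F. ✗
w4: successors {w5}; [](p | ~q) there: w5:T. ✓
w5: successors {w3}; [](p | ~q) there: w3:F. ✗
w6: successors {w1, w6}; [](p | ~q) there: w1:F, w6:F. ✗
Satisfying worlds: {w4}.
So [][](p | ~q) fails at the other 6 worlds.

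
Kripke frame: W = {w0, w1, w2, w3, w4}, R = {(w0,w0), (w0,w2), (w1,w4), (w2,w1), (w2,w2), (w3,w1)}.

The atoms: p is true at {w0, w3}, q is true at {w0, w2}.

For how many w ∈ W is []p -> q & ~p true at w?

w0: []p is F, q & ~p is F. ✓
w1: []p is F, q & ~p is F. ✓
w2: []p is F, q & ~p is T. ✓
w3: []p is F, q & ~p is F. ✓
w4: []p is T, q & ~p is F. ✗
Satisfying worlds: {w0, w1, w2, w3}.

4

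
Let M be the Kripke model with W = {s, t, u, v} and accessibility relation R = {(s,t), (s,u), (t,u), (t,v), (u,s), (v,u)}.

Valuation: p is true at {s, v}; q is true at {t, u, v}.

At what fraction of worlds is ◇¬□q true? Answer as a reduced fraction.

3/4

s: successors {t, u}; ¬□q there: t:F, u:T. ✓
t: successors {u, v}; ¬□q there: u:T, v:F. ✓
u: successors {s}; ¬□q there: s:F. ✗
v: successors {u}; ¬□q there: u:T. ✓
That's 3 of 4 worlds, so 3/4.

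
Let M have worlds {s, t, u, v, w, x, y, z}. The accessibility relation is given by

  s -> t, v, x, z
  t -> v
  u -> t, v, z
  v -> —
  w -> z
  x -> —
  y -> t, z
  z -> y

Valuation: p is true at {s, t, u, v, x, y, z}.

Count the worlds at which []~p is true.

s: successors {t, v, x, z}; ~p there: t:F, v:F, x:F, z:F. ✗
t: successors {v}; ~p there: v:F. ✗
u: successors {t, v, z}; ~p there: t:F, v:F, z:F. ✗
v: no successors, so []~p holds vacuously. ✓
w: successors {z}; ~p there: z:F. ✗
x: no successors, so []~p holds vacuously. ✓
y: successors {t, z}; ~p there: t:F, z:F. ✗
z: successors {y}; ~p there: y:F. ✗
Satisfying worlds: {v, x}.

2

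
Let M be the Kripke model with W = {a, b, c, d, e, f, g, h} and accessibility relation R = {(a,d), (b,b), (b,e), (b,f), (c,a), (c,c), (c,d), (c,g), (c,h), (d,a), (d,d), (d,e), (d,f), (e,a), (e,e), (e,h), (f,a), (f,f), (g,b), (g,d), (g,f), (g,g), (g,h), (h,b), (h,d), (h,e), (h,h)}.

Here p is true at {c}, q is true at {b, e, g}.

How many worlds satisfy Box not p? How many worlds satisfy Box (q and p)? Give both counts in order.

7 and 0

For Box not p:
a: successors {d}; not p there: d:T. ✓
b: successors {b, e, f}; not p there: b:T, e:T, f:T. ✓
c: successors {a, c, d, g, h}; not p there: a:T, c:F, d:T, g:T, h:T. ✗
d: successors {a, d, e, f}; not p there: a:T, d:T, e:T, f:T. ✓
e: successors {a, e, h}; not p there: a:T, e:T, h:T. ✓
f: successors {a, f}; not p there: a:T, f:T. ✓
g: successors {b, d, f, g, h}; not p there: b:T, d:T, f:T, g:T, h:T. ✓
h: successors {b, d, e, h}; not p there: b:T, d:T, e:T, h:T. ✓
— 7 worlds.
For Box (q and p):
a: successors {d}; q and p there: d:F. ✗
b: successors {b, e, f}; q and p there: b:F, e:F, f:F. ✗
c: successors {a, c, d, g, h}; q and p there: a:F, c:F, d:F, g:F, h:F. ✗
d: successors {a, d, e, f}; q and p there: a:F, d:F, e:F, f:F. ✗
e: successors {a, e, h}; q and p there: a:F, e:F, h:F. ✗
f: successors {a, f}; q and p there: a:F, f:F. ✗
g: successors {b, d, f, g, h}; q and p there: b:F, d:F, f:F, g:F, h:F. ✗
h: successors {b, d, e, h}; q and p there: b:F, d:F, e:F, h:F. ✗
— 0 worlds.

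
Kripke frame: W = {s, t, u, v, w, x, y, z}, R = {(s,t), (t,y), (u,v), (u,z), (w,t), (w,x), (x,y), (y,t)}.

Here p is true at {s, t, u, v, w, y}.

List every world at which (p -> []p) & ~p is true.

{x, z}

s: p -> []p is T, ~p is F. ✗
t: p -> []p is T, ~p is F. ✗
u: p -> []p is F, ~p is F. ✗
v: p -> []p is T, ~p is F. ✗
w: p -> []p is F, ~p is F. ✗
x: p -> []p is T, ~p is T. ✓
y: p -> []p is T, ~p is F. ✗
z: p -> []p is T, ~p is T. ✓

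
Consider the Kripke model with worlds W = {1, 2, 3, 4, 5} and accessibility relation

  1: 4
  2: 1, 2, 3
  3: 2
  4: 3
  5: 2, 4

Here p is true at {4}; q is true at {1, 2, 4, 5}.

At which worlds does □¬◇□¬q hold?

1: successors {4}; ¬◇□¬q there: 4:T. ✓
2: successors {1, 2, 3}; ¬◇□¬q there: 1:F, 2:T, 3:T. ✗
3: successors {2}; ¬◇□¬q there: 2:T. ✓
4: successors {3}; ¬◇□¬q there: 3:T. ✓
5: successors {2, 4}; ¬◇□¬q there: 2:T, 4:T. ✓

{1, 3, 4, 5}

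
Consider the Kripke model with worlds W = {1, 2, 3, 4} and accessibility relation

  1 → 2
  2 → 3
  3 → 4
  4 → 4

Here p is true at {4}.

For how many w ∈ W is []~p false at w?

2

1: successors {2}; ~p there: 2:T. ✓
2: successors {3}; ~p there: 3:T. ✓
3: successors {4}; ~p there: 4:F. ✗
4: successors {4}; ~p there: 4:F. ✗
Satisfying worlds: {1, 2}.
So []~p fails at the other 2 worlds.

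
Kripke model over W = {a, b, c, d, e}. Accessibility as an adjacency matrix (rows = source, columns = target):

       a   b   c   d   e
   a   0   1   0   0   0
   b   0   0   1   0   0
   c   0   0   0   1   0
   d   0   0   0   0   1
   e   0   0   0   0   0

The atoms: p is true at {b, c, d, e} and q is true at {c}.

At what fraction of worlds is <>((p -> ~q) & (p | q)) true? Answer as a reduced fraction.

3/5

a: successors {b}; (p -> ~q) & (p | q) there: b:T. ✓
b: successors {c}; (p -> ~q) & (p | q) there: c:F. ✗
c: successors {d}; (p -> ~q) & (p | q) there: d:T. ✓
d: successors {e}; (p -> ~q) & (p | q) there: e:T. ✓
e: no successors, so <>((p -> ~q) & (p | q)) fails. ✗
That's 3 of 5 worlds, so 3/5.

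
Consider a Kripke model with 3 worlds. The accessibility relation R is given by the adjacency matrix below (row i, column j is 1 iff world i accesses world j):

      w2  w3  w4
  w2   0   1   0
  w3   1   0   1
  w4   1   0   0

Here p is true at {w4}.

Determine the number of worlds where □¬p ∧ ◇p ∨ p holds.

w2: □¬p ∧ ◇p is F, p is F. ✗
w3: □¬p ∧ ◇p is F, p is F. ✗
w4: □¬p ∧ ◇p is F, p is T. ✓
Satisfying worlds: {w4}.

1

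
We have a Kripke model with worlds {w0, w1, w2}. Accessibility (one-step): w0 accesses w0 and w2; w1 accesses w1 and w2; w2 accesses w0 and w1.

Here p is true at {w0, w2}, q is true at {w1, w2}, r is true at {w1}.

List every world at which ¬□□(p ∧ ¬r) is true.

w0: □□(p ∧ ¬r) is F. ✓
w1: □□(p ∧ ¬r) is F. ✓
w2: □□(p ∧ ¬r) is F. ✓

{w0, w1, w2}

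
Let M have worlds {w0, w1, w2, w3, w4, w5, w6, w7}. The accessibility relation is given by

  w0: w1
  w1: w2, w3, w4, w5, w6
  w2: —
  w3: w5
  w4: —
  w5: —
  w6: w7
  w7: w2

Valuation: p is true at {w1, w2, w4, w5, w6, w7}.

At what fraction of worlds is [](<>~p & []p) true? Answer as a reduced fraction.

3/8

w0: successors {w1}; <>~p & []p there: w1:F. ✗
w1: successors {w2, w3, w4, w5, w6}; <>~p & []p there: w2:F, w3:F, w4:F, w5:F, w6:F. ✗
w2: no successors, so [](<>~p & []p) holds vacuously. ✓
w3: successors {w5}; <>~p & []p there: w5:F. ✗
w4: no successors, so [](<>~p & []p) holds vacuously. ✓
w5: no successors, so [](<>~p & []p) holds vacuously. ✓
w6: successors {w7}; <>~p & []p there: w7:F. ✗
w7: successors {w2}; <>~p & []p there: w2:F. ✗
That's 3 of 8 worlds, so 3/8.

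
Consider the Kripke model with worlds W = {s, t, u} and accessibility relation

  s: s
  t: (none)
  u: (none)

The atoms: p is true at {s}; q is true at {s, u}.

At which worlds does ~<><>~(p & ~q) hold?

s: <><>~(p & ~q) is T. ✗
t: <><>~(p & ~q) is F. ✓
u: <><>~(p & ~q) is F. ✓

{t, u}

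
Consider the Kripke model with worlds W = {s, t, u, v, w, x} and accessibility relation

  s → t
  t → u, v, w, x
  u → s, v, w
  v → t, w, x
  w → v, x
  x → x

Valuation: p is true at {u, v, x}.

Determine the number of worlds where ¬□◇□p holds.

s: □◇□p is T. ✗
t: □◇□p is T. ✗
u: □◇□p is F. ✓
v: □◇□p is T. ✗
w: □◇□p is T. ✗
x: □◇□p is T. ✗
Satisfying worlds: {u}.

1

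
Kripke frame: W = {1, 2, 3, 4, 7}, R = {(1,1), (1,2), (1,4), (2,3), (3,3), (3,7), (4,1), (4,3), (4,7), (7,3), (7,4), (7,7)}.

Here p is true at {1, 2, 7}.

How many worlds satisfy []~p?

1

1: successors {1, 2, 4}; ~p there: 1:F, 2:F, 4:T. ✗
2: successors {3}; ~p there: 3:T. ✓
3: successors {3, 7}; ~p there: 3:T, 7:F. ✗
4: successors {1, 3, 7}; ~p there: 1:F, 3:T, 7:F. ✗
7: successors {3, 4, 7}; ~p there: 3:T, 4:T, 7:F. ✗
Satisfying worlds: {2}.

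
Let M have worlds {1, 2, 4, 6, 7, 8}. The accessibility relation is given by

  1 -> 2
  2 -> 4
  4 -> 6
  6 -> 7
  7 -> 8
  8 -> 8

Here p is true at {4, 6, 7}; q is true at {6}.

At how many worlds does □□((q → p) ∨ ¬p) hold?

1: successors {2}; □((q → p) ∨ ¬p) there: 2:T. ✓
2: successors {4}; □((q → p) ∨ ¬p) there: 4:T. ✓
4: successors {6}; □((q → p) ∨ ¬p) there: 6:T. ✓
6: successors {7}; □((q → p) ∨ ¬p) there: 7:T. ✓
7: successors {8}; □((q → p) ∨ ¬p) there: 8:T. ✓
8: successors {8}; □((q → p) ∨ ¬p) there: 8:T. ✓
Satisfying worlds: {1, 2, 4, 6, 7, 8}.

6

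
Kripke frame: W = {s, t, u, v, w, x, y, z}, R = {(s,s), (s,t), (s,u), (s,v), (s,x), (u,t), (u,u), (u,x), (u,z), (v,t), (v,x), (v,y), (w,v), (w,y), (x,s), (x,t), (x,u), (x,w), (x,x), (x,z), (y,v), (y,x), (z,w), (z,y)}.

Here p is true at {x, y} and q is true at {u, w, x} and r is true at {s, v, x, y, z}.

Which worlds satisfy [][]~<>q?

{t}

s: successors {s, t, u, v, x}; []~<>q there: s:F, t:T, u:F, v:F, x:F. ✗
t: no successors, so [][]~<>q holds vacuously. ✓
u: successors {t, u, x, z}; []~<>q there: t:T, u:F, x:F, z:F. ✗
v: successors {t, x, y}; []~<>q there: t:T, x:F, y:F. ✗
w: successors {v, y}; []~<>q there: v:F, y:F. ✗
x: successors {s, t, u, w, x, z}; []~<>q there: s:F, t:T, u:F, w:F, x:F, z:F. ✗
y: successors {v, x}; []~<>q there: v:F, x:F. ✗
z: successors {w, y}; []~<>q there: w:F, y:F. ✗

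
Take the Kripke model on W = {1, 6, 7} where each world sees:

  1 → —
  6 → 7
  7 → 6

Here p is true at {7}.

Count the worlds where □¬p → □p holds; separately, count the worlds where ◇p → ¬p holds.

2 and 3

For □¬p → □p:
1: □¬p is T, □p is T. ✓
6: □¬p is F, □p is T. ✓
7: □¬p is T, □p is F. ✗
— 2 worlds.
For ◇p → ¬p:
1: ◇p is F, ¬p is T. ✓
6: ◇p is T, ¬p is T. ✓
7: ◇p is F, ¬p is F. ✓
— 3 worlds.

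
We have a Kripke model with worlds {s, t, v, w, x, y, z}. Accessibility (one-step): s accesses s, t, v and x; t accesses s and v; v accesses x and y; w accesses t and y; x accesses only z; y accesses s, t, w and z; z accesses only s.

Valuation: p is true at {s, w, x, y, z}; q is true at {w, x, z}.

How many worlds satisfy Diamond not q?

s: successors {s, t, v, x}; not q there: s:T, t:T, v:T, x:F. ✓
t: successors {s, v}; not q there: s:T, v:T. ✓
v: successors {x, y}; not q there: x:F, y:T. ✓
w: successors {t, y}; not q there: t:T, y:T. ✓
x: successors {z}; not q there: z:F. ✗
y: successors {s, t, w, z}; not q there: s:T, t:T, w:F, z:F. ✓
z: successors {s}; not q there: s:T. ✓
Satisfying worlds: {s, t, v, w, y, z}.

6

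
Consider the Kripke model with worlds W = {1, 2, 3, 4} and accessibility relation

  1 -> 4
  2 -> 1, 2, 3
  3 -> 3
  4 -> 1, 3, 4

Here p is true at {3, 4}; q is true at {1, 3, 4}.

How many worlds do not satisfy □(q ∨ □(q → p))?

1

1: successors {4}; q ∨ □(q → p) there: 4:T. ✓
2: successors {1, 2, 3}; q ∨ □(q → p) there: 1:T, 2:F, 3:T. ✗
3: successors {3}; q ∨ □(q → p) there: 3:T. ✓
4: successors {1, 3, 4}; q ∨ □(q → p) there: 1:T, 3:T, 4:T. ✓
Satisfying worlds: {1, 3, 4}.
So □(q ∨ □(q → p)) fails at the other 1 world.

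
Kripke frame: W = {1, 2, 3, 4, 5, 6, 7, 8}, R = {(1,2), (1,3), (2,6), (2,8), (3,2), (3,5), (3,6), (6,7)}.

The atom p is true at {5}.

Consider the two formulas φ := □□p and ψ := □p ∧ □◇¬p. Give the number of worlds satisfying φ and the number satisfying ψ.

For □□p:
1: successors {2, 3}; □p there: 2:F, 3:F. ✗
2: successors {6, 8}; □p there: 6:F, 8:T. ✗
3: successors {2, 5, 6}; □p there: 2:F, 5:T, 6:F. ✗
4: no successors, so □□p holds vacuously. ✓
5: no successors, so □□p holds vacuously. ✓
6: successors {7}; □p there: 7:T. ✓
7: no successors, so □□p holds vacuously. ✓
8: no successors, so □□p holds vacuously. ✓
— 5 worlds.
For □p ∧ □◇¬p:
1: □p is F, □◇¬p is T. ✗
2: □p is F, □◇¬p is F. ✗
3: □p is F, □◇¬p is F. ✗
4: □p is T, □◇¬p is T. ✓
5: □p is T, □◇¬p is T. ✓
6: □p is F, □◇¬p is F. ✗
7: □p is T, □◇¬p is T. ✓
8: □p is T, □◇¬p is T. ✓
— 4 worlds.

5 and 4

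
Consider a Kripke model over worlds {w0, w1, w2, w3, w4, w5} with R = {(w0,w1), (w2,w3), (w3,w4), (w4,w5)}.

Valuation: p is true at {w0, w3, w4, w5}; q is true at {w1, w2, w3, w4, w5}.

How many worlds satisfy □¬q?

w0: successors {w1}; ¬q there: w1:F. ✗
w1: no successors, so □¬q holds vacuously. ✓
w2: successors {w3}; ¬q there: w3:F. ✗
w3: successors {w4}; ¬q there: w4:F. ✗
w4: successors {w5}; ¬q there: w5:F. ✗
w5: no successors, so □¬q holds vacuously. ✓
Satisfying worlds: {w1, w5}.

2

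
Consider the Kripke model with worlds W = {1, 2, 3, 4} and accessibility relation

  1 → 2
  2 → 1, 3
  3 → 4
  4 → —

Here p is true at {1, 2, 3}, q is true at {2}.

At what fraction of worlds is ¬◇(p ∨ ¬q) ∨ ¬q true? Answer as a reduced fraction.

3/4

1: ¬◇(p ∨ ¬q) is F, ¬q is T. ✓
2: ¬◇(p ∨ ¬q) is F, ¬q is F. ✗
3: ¬◇(p ∨ ¬q) is F, ¬q is T. ✓
4: ¬◇(p ∨ ¬q) is T, ¬q is T. ✓
That's 3 of 4 worlds, so 3/4.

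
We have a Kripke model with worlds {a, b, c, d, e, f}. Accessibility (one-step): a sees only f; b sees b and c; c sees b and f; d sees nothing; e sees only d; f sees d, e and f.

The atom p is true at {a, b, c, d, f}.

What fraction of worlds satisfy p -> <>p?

5/6

a: p is T, <>p is T. ✓
b: p is T, <>p is T. ✓
c: p is T, <>p is T. ✓
d: p is T, <>p is F. ✗
e: p is F, <>p is T. ✓
f: p is T, <>p is T. ✓
That's 5 of 6 worlds, so 5/6.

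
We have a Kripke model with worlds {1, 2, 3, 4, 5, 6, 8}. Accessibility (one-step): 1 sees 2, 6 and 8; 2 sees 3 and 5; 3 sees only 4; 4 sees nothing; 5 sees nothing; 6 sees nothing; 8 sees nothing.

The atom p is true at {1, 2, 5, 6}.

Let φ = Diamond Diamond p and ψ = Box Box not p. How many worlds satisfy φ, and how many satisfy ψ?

1 and 6

For Diamond Diamond p:
1: successors {2, 6, 8}; Diamond p there: 2:T, 6:F, 8:F. ✓
2: successors {3, 5}; Diamond p there: 3:F, 5:F. ✗
3: successors {4}; Diamond p there: 4:F. ✗
4: no successors, so Diamond Diamond p fails. ✗
5: no successors, so Diamond Diamond p fails. ✗
6: no successors, so Diamond Diamond p fails. ✗
8: no successors, so Diamond Diamond p fails. ✗
— 1 world.
For Box Box not p:
1: successors {2, 6, 8}; Box not p there: 2:F, 6:T, 8:T. ✗
2: successors {3, 5}; Box not p there: 3:T, 5:T. ✓
3: successors {4}; Box not p there: 4:T. ✓
4: no successors, so Box Box not p holds vacuously. ✓
5: no successors, so Box Box not p holds vacuously. ✓
6: no successors, so Box Box not p holds vacuously. ✓
8: no successors, so Box Box not p holds vacuously. ✓
— 6 worlds.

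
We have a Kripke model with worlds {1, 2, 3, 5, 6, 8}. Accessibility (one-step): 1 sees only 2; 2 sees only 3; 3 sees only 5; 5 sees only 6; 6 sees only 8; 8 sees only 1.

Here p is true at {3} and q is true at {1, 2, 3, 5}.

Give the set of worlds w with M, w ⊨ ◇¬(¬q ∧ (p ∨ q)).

{1, 2, 3, 5, 6, 8}

1: successors {2}; ¬(¬q ∧ (p ∨ q)) there: 2:T. ✓
2: successors {3}; ¬(¬q ∧ (p ∨ q)) there: 3:T. ✓
3: successors {5}; ¬(¬q ∧ (p ∨ q)) there: 5:T. ✓
5: successors {6}; ¬(¬q ∧ (p ∨ q)) there: 6:T. ✓
6: successors {8}; ¬(¬q ∧ (p ∨ q)) there: 8:T. ✓
8: successors {1}; ¬(¬q ∧ (p ∨ q)) there: 1:T. ✓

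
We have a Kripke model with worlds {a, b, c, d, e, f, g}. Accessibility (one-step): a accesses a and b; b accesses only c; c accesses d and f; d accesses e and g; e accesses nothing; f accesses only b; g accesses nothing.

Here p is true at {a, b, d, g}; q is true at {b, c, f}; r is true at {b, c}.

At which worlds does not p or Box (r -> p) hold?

{a, c, d, e, f, g}

a: not p is F, Box (r -> p) is T. ✓
b: not p is F, Box (r -> p) is F. ✗
c: not p is T, Box (r -> p) is T. ✓
d: not p is F, Box (r -> p) is T. ✓
e: not p is T, Box (r -> p) is T. ✓
f: not p is T, Box (r -> p) is T. ✓
g: not p is F, Box (r -> p) is T. ✓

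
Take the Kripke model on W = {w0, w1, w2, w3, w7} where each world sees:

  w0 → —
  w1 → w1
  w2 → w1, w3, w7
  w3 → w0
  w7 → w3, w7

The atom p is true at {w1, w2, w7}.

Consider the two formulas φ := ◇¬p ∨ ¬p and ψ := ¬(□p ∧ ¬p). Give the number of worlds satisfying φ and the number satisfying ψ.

4 and 4

For ◇¬p ∨ ¬p:
w0: ◇¬p is F, ¬p is T. ✓
w1: ◇¬p is F, ¬p is F. ✗
w2: ◇¬p is T, ¬p is F. ✓
w3: ◇¬p is T, ¬p is T. ✓
w7: ◇¬p is T, ¬p is F. ✓
— 4 worlds.
For ¬(□p ∧ ¬p):
w0: □p ∧ ¬p is T. ✗
w1: □p ∧ ¬p is F. ✓
w2: □p ∧ ¬p is F. ✓
w3: □p ∧ ¬p is F. ✓
w7: □p ∧ ¬p is F. ✓
— 4 worlds.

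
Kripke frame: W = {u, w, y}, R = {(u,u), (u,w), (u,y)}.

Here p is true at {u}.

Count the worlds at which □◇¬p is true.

u: successors {u, w, y}; ◇¬p there: u:T, w:F, y:F. ✗
w: no successors, so □◇¬p holds vacuously. ✓
y: no successors, so □◇¬p holds vacuously. ✓
Satisfying worlds: {w, y}.

2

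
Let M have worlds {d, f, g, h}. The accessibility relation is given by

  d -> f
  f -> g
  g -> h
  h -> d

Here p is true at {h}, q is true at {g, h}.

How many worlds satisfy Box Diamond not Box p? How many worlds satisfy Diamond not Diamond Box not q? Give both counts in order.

3 and 2

For Box Diamond not Box p:
d: successors {f}; Diamond not Box p there: f:F. ✗
f: successors {g}; Diamond not Box p there: g:T. ✓
g: successors {h}; Diamond not Box p there: h:T. ✓
h: successors {d}; Diamond not Box p there: d:T. ✓
— 3 worlds.
For Diamond not Diamond Box not q:
d: successors {f}; not Diamond Box not q there: f:T. ✓
f: successors {g}; not Diamond Box not q there: g:F. ✗
g: successors {h}; not Diamond Box not q there: h:F. ✗
h: successors {d}; not Diamond Box not q there: d:T. ✓
— 2 worlds.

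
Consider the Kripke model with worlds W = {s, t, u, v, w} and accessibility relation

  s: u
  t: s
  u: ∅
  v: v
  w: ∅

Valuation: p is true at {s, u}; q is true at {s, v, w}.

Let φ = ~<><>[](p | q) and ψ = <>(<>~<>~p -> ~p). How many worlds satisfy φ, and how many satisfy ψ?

For ~<><>[](p | q):
s: <><>[](p | q) is F. ✓
t: <><>[](p | q) is T. ✗
u: <><>[](p | q) is F. ✓
v: <><>[](p | q) is T. ✗
w: <><>[](p | q) is F. ✓
— 3 worlds.
For <>(<>~<>~p -> ~p):
s: successors {u}; <>~<>~p -> ~p there: u:T. ✓
t: successors {s}; <>~<>~p -> ~p there: s:F. ✗
u: no successors, so <>(<>~<>~p -> ~p) fails. ✗
v: successors {v}; <>~<>~p -> ~p there: v:T. ✓
w: no successors, so <>(<>~<>~p -> ~p) fails. ✗
— 2 worlds.

3 and 2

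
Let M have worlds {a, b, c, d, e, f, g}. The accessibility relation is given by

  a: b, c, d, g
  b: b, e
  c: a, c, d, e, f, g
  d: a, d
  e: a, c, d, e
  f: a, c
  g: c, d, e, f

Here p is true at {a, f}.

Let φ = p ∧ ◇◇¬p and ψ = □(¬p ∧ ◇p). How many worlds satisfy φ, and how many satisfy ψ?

2 and 0

For p ∧ ◇◇¬p:
a: p is T, ◇◇¬p is T. ✓
b: p is F, ◇◇¬p is T. ✗
c: p is F, ◇◇¬p is T. ✗
d: p is F, ◇◇¬p is T. ✗
e: p is F, ◇◇¬p is T. ✗
f: p is T, ◇◇¬p is T. ✓
g: p is F, ◇◇¬p is T. ✗
— 2 worlds.
For □(¬p ∧ ◇p):
a: successors {b, c, d, g}; ¬p ∧ ◇p there: b:F, c:T, d:T, g:T. ✗
b: successors {b, e}; ¬p ∧ ◇p there: b:F, e:T. ✗
c: successors {a, c, d, e, f, g}; ¬p ∧ ◇p there: a:F, c:T, d:T, e:T, f:F, g:T. ✗
d: successors {a, d}; ¬p ∧ ◇p there: a:F, d:T. ✗
e: successors {a, c, d, e}; ¬p ∧ ◇p there: a:F, c:T, d:T, e:T. ✗
f: successors {a, c}; ¬p ∧ ◇p there: a:F, c:T. ✗
g: successors {c, d, e, f}; ¬p ∧ ◇p there: c:T, d:T, e:T, f:F. ✗
— 0 worlds.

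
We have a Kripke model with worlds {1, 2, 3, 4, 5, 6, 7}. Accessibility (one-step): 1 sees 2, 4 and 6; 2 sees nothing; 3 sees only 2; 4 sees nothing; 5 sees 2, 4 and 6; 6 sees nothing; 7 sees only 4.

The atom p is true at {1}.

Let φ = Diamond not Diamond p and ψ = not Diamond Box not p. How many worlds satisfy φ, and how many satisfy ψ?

For Diamond not Diamond p:
1: successors {2, 4, 6}; not Diamond p there: 2:T, 4:T, 6:T. ✓
2: no successors, so Diamond not Diamond p fails. ✗
3: successors {2}; not Diamond p there: 2:T. ✓
4: no successors, so Diamond not Diamond p fails. ✗
5: successors {2, 4, 6}; not Diamond p there: 2:T, 4:T, 6:T. ✓
6: no successors, so Diamond not Diamond p fails. ✗
7: successors {4}; not Diamond p there: 4:T. ✓
— 4 worlds.
For not Diamond Box not p:
1: Diamond Box not p is T. ✗
2: Diamond Box not p is F. ✓
3: Diamond Box not p is T. ✗
4: Diamond Box not p is F. ✓
5: Diamond Box not p is T. ✗
6: Diamond Box not p is F. ✓
7: Diamond Box not p is T. ✗
— 3 worlds.

4 and 3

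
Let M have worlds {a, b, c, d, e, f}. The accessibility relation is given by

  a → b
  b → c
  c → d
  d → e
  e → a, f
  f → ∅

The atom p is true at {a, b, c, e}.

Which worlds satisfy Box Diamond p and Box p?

{a, d, f}

a: Box Diamond p is T, Box p is T. ✓
b: Box Diamond p is F, Box p is T. ✗
c: Box Diamond p is T, Box p is F. ✗
d: Box Diamond p is T, Box p is T. ✓
e: Box Diamond p is F, Box p is F. ✗
f: Box Diamond p is T, Box p is T. ✓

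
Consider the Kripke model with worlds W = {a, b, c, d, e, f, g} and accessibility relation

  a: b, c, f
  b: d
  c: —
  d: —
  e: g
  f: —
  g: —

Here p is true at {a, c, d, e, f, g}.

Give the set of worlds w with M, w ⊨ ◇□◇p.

{a, b, e}

a: successors {b, c, f}; □◇p there: b:F, c:T, f:T. ✓
b: successors {d}; □◇p there: d:T. ✓
c: no successors, so ◇□◇p fails. ✗
d: no successors, so ◇□◇p fails. ✗
e: successors {g}; □◇p there: g:T. ✓
f: no successors, so ◇□◇p fails. ✗
g: no successors, so ◇□◇p fails. ✗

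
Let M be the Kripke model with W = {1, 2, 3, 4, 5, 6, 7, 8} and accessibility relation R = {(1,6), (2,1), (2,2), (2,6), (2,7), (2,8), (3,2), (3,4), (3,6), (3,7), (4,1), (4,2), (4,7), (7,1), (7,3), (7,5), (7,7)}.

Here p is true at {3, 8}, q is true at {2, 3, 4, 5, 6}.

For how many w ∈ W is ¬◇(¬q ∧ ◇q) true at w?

1: ◇(¬q ∧ ◇q) is F. ✓
2: ◇(¬q ∧ ◇q) is T. ✗
3: ◇(¬q ∧ ◇q) is T. ✗
4: ◇(¬q ∧ ◇q) is T. ✗
5: ◇(¬q ∧ ◇q) is F. ✓
6: ◇(¬q ∧ ◇q) is F. ✓
7: ◇(¬q ∧ ◇q) is T. ✗
8: ◇(¬q ∧ ◇q) is F. ✓
Satisfying worlds: {1, 5, 6, 8}.

4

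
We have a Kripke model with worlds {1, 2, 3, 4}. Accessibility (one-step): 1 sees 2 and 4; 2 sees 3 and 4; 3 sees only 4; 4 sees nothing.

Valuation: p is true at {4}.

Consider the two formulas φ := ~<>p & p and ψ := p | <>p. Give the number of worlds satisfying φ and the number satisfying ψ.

1 and 4

For ~<>p & p:
1: ~<>p is F, p is F. ✗
2: ~<>p is F, p is F. ✗
3: ~<>p is F, p is F. ✗
4: ~<>p is T, p is T. ✓
— 1 world.
For p | <>p:
1: p is F, <>p is T. ✓
2: p is F, <>p is T. ✓
3: p is F, <>p is T. ✓
4: p is T, <>p is F. ✓
— 4 worlds.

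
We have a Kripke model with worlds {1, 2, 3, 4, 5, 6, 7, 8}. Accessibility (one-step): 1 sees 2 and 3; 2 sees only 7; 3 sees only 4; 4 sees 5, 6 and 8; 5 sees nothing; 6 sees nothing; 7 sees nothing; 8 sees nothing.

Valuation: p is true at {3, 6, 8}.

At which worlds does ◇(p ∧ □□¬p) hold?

{4}

1: successors {2, 3}; p ∧ □□¬p there: 2:F, 3:F. ✗
2: successors {7}; p ∧ □□¬p there: 7:F. ✗
3: successors {4}; p ∧ □□¬p there: 4:F. ✗
4: successors {5, 6, 8}; p ∧ □□¬p there: 5:F, 6:T, 8:T. ✓
5: no successors, so ◇(p ∧ □□¬p) fails. ✗
6: no successors, so ◇(p ∧ □□¬p) fails. ✗
7: no successors, so ◇(p ∧ □□¬p) fails. ✗
8: no successors, so ◇(p ∧ □□¬p) fails. ✗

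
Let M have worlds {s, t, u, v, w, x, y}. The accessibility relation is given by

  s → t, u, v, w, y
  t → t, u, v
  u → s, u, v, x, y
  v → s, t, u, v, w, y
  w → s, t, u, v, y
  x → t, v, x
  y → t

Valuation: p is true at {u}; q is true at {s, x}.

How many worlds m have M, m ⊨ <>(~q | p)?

s: successors {t, u, v, w, y}; ~q | p there: t:T, u:T, v:T, w:T, y:T. ✓
t: successors {t, u, v}; ~q | p there: t:T, u:T, v:T. ✓
u: successors {s, u, v, x, y}; ~q | p there: s:F, u:T, v:T, x:F, y:T. ✓
v: successors {s, t, u, v, w, y}; ~q | p there: s:F, t:T, u:T, v:T, w:T, y:T. ✓
w: successors {s, t, u, v, y}; ~q | p there: s:F, t:T, u:T, v:T, y:T. ✓
x: successors {t, v, x}; ~q | p there: t:T, v:T, x:F. ✓
y: successors {t}; ~q | p there: t:T. ✓
Satisfying worlds: {s, t, u, v, w, x, y}.

7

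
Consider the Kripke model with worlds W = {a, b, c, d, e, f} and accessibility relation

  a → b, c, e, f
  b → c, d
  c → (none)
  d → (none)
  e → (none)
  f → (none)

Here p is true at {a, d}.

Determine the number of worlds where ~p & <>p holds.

a: ~p is F, <>p is F. ✗
b: ~p is T, <>p is T. ✓
c: ~p is T, <>p is F. ✗
d: ~p is F, <>p is F. ✗
e: ~p is T, <>p is F. ✗
f: ~p is T, <>p is F. ✗
Satisfying worlds: {b}.

1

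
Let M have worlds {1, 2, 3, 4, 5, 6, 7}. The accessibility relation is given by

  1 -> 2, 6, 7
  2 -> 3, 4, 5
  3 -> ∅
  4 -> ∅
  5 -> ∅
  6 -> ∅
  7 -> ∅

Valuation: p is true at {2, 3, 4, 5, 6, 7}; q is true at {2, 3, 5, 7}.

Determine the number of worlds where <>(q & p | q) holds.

1: successors {2, 6, 7}; q & p | q there: 2:T, 6:F, 7:T. ✓
2: successors {3, 4, 5}; q & p | q there: 3:T, 4:F, 5:T. ✓
3: no successors, so <>(q & p | q) fails. ✗
4: no successors, so <>(q & p | q) fails. ✗
5: no successors, so <>(q & p | q) fails. ✗
6: no successors, so <>(q & p | q) fails. ✗
7: no successors, so <>(q & p | q) fails. ✗
Satisfying worlds: {1, 2}.

2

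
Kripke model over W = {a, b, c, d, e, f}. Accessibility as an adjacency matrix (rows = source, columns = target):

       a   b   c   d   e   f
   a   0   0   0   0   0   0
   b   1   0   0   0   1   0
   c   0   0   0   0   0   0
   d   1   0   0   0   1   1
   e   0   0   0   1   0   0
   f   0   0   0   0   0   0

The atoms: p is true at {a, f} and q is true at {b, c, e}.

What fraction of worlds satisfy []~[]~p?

2/3

a: no successors, so []~[]~p holds vacuously. ✓
b: successors {a, e}; ~[]~p there: a:F, e:F. ✗
c: no successors, so []~[]~p holds vacuously. ✓
d: successors {a, e, f}; ~[]~p there: a:F, e:F, f:F. ✗
e: successors {d}; ~[]~p there: d:T. ✓
f: no successors, so []~[]~p holds vacuously. ✓
That's 4 of 6 worlds, so 4/6 = 2/3.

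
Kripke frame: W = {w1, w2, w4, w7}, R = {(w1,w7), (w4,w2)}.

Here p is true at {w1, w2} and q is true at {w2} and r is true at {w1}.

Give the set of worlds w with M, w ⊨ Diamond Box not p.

{w1, w4}

w1: successors {w7}; Box not p there: w7:T. ✓
w2: no successors, so Diamond Box not p fails. ✗
w4: successors {w2}; Box not p there: w2:T. ✓
w7: no successors, so Diamond Box not p fails. ✗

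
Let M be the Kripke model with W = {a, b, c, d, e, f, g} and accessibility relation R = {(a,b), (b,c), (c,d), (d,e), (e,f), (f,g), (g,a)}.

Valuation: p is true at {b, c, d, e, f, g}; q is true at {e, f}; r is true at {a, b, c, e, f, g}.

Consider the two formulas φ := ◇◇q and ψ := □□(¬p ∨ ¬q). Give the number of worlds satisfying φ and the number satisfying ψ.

For ◇◇q:
a: successors {b}; ◇q there: b:F. ✗
b: successors {c}; ◇q there: c:F. ✗
c: successors {d}; ◇q there: d:T. ✓
d: successors {e}; ◇q there: e:T. ✓
e: successors {f}; ◇q there: f:F. ✗
f: successors {g}; ◇q there: g:F. ✗
g: successors {a}; ◇q there: a:F. ✗
— 2 worlds.
For □□(¬p ∨ ¬q):
a: successors {b}; □(¬p ∨ ¬q) there: b:T. ✓
b: successors {c}; □(¬p ∨ ¬q) there: c:T. ✓
c: successors {d}; □(¬p ∨ ¬q) there: d:F. ✗
d: successors {e}; □(¬p ∨ ¬q) there: e:F. ✗
e: successors {f}; □(¬p ∨ ¬q) there: f:T. ✓
f: successors {g}; □(¬p ∨ ¬q) there: g:T. ✓
g: successors {a}; □(¬p ∨ ¬q) there: a:T. ✓
— 5 worlds.

2 and 5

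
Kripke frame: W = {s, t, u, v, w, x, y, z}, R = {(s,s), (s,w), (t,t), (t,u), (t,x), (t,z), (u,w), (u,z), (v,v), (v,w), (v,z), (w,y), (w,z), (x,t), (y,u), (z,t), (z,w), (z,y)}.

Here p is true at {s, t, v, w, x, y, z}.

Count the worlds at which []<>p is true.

s: successors {s, w}; <>p there: s:T, w:T. ✓
t: successors {t, u, x, z}; <>p there: t:T, u:T, x:T, z:T. ✓
u: successors {w, z}; <>p there: w:T, z:T. ✓
v: successors {v, w, z}; <>p there: v:T, w:T, z:T. ✓
w: successors {y, z}; <>p there: y:F, z:T. ✗
x: successors {t}; <>p there: t:T. ✓
y: successors {u}; <>p there: u:T. ✓
z: successors {t, w, y}; <>p there: t:T, w:T, y:F. ✗
Satisfying worlds: {s, t, u, v, x, y}.

6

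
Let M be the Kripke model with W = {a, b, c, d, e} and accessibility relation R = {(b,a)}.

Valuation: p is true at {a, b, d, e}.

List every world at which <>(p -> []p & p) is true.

{b}

a: no successors, so <>(p -> []p & p) fails. ✗
b: successors {a}; p -> []p & p there: a:T. ✓
c: no successors, so <>(p -> []p & p) fails. ✗
d: no successors, so <>(p -> []p & p) fails. ✗
e: no successors, so <>(p -> []p & p) fails. ✗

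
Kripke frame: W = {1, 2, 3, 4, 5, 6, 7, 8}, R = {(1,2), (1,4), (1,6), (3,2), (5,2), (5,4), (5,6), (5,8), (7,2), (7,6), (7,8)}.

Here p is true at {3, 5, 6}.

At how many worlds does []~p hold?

5

1: successors {2, 4, 6}; ~p there: 2:T, 4:T, 6:F. ✗
2: no successors, so []~p holds vacuously. ✓
3: successors {2}; ~p there: 2:T. ✓
4: no successors, so []~p holds vacuously. ✓
5: successors {2, 4, 6, 8}; ~p there: 2:T, 4:T, 6:F, 8:T. ✗
6: no successors, so []~p holds vacuously. ✓
7: successors {2, 6, 8}; ~p there: 2:T, 6:F, 8:T. ✗
8: no successors, so []~p holds vacuously. ✓
Satisfying worlds: {2, 3, 4, 6, 8}.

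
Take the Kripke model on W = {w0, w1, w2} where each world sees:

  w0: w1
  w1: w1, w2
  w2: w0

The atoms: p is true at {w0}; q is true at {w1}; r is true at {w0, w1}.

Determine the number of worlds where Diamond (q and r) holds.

2

w0: successors {w1}; q and r there: w1:T. ✓
w1: successors {w1, w2}; q and r there: w1:T, w2:F. ✓
w2: successors {w0}; q and r there: w0:F. ✗
Satisfying worlds: {w0, w1}.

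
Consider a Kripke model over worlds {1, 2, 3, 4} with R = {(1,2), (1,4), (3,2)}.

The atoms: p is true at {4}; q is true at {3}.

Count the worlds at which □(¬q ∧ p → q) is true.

1: successors {2, 4}; ¬q ∧ p → q there: 2:T, 4:F. ✗
2: no successors, so □(¬q ∧ p → q) holds vacuously. ✓
3: successors {2}; ¬q ∧ p → q there: 2:T. ✓
4: no successors, so □(¬q ∧ p → q) holds vacuously. ✓
Satisfying worlds: {2, 3, 4}.

3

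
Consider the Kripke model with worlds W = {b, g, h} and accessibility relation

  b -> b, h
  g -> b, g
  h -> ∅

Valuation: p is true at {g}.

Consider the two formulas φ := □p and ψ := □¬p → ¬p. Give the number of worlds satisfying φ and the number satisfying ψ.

1 and 3

For □p:
b: successors {b, h}; p there: b:F, h:F. ✗
g: successors {b, g}; p there: b:F, g:T. ✗
h: no successors, so □p holds vacuously. ✓
— 1 world.
For □¬p → ¬p:
b: □¬p is T, ¬p is T. ✓
g: □¬p is F, ¬p is F. ✓
h: □¬p is T, ¬p is T. ✓
— 3 worlds.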